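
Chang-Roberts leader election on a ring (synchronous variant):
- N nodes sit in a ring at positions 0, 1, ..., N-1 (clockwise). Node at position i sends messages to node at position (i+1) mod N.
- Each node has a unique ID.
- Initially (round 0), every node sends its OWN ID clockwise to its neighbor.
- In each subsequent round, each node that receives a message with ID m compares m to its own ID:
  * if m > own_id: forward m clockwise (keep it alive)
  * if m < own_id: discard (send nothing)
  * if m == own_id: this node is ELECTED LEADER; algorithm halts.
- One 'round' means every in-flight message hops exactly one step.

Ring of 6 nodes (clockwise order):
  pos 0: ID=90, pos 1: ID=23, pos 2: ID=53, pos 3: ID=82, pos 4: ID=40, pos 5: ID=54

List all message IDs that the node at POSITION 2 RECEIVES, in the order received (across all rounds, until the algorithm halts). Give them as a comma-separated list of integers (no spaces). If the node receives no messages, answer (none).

Round 1: pos1(id23) recv 90: fwd; pos2(id53) recv 23: drop; pos3(id82) recv 53: drop; pos4(id40) recv 82: fwd; pos5(id54) recv 40: drop; pos0(id90) recv 54: drop
Round 2: pos2(id53) recv 90: fwd; pos5(id54) recv 82: fwd
Round 3: pos3(id82) recv 90: fwd; pos0(id90) recv 82: drop
Round 4: pos4(id40) recv 90: fwd
Round 5: pos5(id54) recv 90: fwd
Round 6: pos0(id90) recv 90: ELECTED

Answer: 23,90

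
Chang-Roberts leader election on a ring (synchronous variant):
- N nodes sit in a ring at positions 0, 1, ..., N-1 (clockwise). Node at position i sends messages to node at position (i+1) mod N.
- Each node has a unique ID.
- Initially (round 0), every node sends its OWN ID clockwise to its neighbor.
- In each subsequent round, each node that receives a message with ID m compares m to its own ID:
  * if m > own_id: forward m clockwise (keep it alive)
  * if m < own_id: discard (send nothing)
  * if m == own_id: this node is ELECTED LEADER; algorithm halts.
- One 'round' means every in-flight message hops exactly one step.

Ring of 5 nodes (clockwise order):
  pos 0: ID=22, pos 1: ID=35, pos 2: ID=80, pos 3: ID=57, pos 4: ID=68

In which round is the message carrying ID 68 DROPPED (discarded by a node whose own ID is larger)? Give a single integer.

Round 1: pos1(id35) recv 22: drop; pos2(id80) recv 35: drop; pos3(id57) recv 80: fwd; pos4(id68) recv 57: drop; pos0(id22) recv 68: fwd
Round 2: pos4(id68) recv 80: fwd; pos1(id35) recv 68: fwd
Round 3: pos0(id22) recv 80: fwd; pos2(id80) recv 68: drop
Round 4: pos1(id35) recv 80: fwd
Round 5: pos2(id80) recv 80: ELECTED
Message ID 68 originates at pos 4; dropped at pos 2 in round 3

Answer: 3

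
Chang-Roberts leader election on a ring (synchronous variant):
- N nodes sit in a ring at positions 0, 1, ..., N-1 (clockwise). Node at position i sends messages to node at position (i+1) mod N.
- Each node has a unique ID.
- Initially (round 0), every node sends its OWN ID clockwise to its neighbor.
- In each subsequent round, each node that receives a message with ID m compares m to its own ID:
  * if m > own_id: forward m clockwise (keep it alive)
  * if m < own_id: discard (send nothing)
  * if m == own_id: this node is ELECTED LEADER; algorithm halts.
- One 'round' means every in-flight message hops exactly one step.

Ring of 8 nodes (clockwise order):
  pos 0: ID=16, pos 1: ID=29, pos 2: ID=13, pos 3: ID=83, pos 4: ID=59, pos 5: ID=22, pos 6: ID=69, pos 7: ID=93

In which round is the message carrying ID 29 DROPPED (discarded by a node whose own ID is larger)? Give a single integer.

Answer: 2

Derivation:
Round 1: pos1(id29) recv 16: drop; pos2(id13) recv 29: fwd; pos3(id83) recv 13: drop; pos4(id59) recv 83: fwd; pos5(id22) recv 59: fwd; pos6(id69) recv 22: drop; pos7(id93) recv 69: drop; pos0(id16) recv 93: fwd
Round 2: pos3(id83) recv 29: drop; pos5(id22) recv 83: fwd; pos6(id69) recv 59: drop; pos1(id29) recv 93: fwd
Round 3: pos6(id69) recv 83: fwd; pos2(id13) recv 93: fwd
Round 4: pos7(id93) recv 83: drop; pos3(id83) recv 93: fwd
Round 5: pos4(id59) recv 93: fwd
Round 6: pos5(id22) recv 93: fwd
Round 7: pos6(id69) recv 93: fwd
Round 8: pos7(id93) recv 93: ELECTED
Message ID 29 originates at pos 1; dropped at pos 3 in round 2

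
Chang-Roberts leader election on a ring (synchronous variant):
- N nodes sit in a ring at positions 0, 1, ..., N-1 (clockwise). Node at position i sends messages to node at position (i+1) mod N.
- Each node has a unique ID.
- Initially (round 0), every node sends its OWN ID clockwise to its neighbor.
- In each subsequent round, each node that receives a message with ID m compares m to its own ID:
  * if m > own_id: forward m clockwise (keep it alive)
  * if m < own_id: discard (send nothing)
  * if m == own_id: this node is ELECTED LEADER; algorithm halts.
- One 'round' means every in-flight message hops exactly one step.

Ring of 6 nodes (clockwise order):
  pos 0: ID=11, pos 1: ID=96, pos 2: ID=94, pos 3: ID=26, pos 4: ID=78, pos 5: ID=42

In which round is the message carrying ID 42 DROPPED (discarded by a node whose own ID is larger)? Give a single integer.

Answer: 2

Derivation:
Round 1: pos1(id96) recv 11: drop; pos2(id94) recv 96: fwd; pos3(id26) recv 94: fwd; pos4(id78) recv 26: drop; pos5(id42) recv 78: fwd; pos0(id11) recv 42: fwd
Round 2: pos3(id26) recv 96: fwd; pos4(id78) recv 94: fwd; pos0(id11) recv 78: fwd; pos1(id96) recv 42: drop
Round 3: pos4(id78) recv 96: fwd; pos5(id42) recv 94: fwd; pos1(id96) recv 78: drop
Round 4: pos5(id42) recv 96: fwd; pos0(id11) recv 94: fwd
Round 5: pos0(id11) recv 96: fwd; pos1(id96) recv 94: drop
Round 6: pos1(id96) recv 96: ELECTED
Message ID 42 originates at pos 5; dropped at pos 1 in round 2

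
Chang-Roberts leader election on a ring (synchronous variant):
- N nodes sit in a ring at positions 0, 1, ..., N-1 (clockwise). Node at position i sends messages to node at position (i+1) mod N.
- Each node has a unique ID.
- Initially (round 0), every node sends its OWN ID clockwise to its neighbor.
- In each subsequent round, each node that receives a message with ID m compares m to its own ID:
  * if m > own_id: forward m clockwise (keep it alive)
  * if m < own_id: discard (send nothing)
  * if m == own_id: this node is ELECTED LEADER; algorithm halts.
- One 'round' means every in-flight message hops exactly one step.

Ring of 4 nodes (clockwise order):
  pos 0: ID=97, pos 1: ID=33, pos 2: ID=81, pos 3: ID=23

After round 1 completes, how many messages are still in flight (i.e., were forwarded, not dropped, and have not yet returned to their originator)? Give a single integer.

Round 1: pos1(id33) recv 97: fwd; pos2(id81) recv 33: drop; pos3(id23) recv 81: fwd; pos0(id97) recv 23: drop
After round 1: 2 messages still in flight

Answer: 2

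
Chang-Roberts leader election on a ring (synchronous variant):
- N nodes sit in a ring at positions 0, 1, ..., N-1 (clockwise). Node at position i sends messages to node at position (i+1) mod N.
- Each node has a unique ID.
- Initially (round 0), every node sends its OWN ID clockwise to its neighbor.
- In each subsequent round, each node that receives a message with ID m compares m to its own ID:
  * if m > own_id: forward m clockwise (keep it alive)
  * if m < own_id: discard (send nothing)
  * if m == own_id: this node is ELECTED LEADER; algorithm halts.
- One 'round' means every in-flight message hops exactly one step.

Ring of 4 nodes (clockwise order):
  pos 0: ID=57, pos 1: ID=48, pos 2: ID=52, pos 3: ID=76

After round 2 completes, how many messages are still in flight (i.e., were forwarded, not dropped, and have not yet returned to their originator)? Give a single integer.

Round 1: pos1(id48) recv 57: fwd; pos2(id52) recv 48: drop; pos3(id76) recv 52: drop; pos0(id57) recv 76: fwd
Round 2: pos2(id52) recv 57: fwd; pos1(id48) recv 76: fwd
After round 2: 2 messages still in flight

Answer: 2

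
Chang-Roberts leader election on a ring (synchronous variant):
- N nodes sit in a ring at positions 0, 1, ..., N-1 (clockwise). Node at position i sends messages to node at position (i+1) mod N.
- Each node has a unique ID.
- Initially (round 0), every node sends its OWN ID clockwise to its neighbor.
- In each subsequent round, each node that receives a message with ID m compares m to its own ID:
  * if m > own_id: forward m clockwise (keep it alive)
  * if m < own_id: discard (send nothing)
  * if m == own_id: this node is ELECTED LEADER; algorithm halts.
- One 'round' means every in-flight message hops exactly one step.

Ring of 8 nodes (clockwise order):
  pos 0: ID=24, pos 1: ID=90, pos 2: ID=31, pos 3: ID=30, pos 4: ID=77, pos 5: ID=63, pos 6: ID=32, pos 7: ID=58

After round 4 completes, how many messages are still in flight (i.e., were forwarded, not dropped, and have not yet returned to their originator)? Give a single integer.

Round 1: pos1(id90) recv 24: drop; pos2(id31) recv 90: fwd; pos3(id30) recv 31: fwd; pos4(id77) recv 30: drop; pos5(id63) recv 77: fwd; pos6(id32) recv 63: fwd; pos7(id58) recv 32: drop; pos0(id24) recv 58: fwd
Round 2: pos3(id30) recv 90: fwd; pos4(id77) recv 31: drop; pos6(id32) recv 77: fwd; pos7(id58) recv 63: fwd; pos1(id90) recv 58: drop
Round 3: pos4(id77) recv 90: fwd; pos7(id58) recv 77: fwd; pos0(id24) recv 63: fwd
Round 4: pos5(id63) recv 90: fwd; pos0(id24) recv 77: fwd; pos1(id90) recv 63: drop
After round 4: 2 messages still in flight

Answer: 2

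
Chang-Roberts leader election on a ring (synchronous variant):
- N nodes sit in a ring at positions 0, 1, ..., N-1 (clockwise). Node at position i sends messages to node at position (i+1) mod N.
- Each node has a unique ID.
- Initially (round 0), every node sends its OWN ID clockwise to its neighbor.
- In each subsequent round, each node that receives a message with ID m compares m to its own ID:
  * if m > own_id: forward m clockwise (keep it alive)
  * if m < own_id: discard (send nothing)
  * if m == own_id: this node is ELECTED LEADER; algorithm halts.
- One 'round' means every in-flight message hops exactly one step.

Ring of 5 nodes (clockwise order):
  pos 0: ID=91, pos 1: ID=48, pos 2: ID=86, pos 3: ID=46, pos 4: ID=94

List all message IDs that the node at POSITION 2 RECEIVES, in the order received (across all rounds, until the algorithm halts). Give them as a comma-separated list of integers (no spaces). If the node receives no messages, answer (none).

Answer: 48,91,94

Derivation:
Round 1: pos1(id48) recv 91: fwd; pos2(id86) recv 48: drop; pos3(id46) recv 86: fwd; pos4(id94) recv 46: drop; pos0(id91) recv 94: fwd
Round 2: pos2(id86) recv 91: fwd; pos4(id94) recv 86: drop; pos1(id48) recv 94: fwd
Round 3: pos3(id46) recv 91: fwd; pos2(id86) recv 94: fwd
Round 4: pos4(id94) recv 91: drop; pos3(id46) recv 94: fwd
Round 5: pos4(id94) recv 94: ELECTED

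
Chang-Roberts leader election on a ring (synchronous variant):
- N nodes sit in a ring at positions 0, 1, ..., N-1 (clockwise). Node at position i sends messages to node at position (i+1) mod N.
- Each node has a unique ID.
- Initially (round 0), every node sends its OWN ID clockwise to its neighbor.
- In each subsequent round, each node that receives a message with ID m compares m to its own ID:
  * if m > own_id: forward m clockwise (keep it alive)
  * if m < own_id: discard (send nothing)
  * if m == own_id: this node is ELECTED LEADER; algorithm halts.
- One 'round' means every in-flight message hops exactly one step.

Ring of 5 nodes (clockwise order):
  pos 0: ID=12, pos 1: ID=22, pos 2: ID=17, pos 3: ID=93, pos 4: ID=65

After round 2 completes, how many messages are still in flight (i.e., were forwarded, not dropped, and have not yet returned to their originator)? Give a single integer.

Round 1: pos1(id22) recv 12: drop; pos2(id17) recv 22: fwd; pos3(id93) recv 17: drop; pos4(id65) recv 93: fwd; pos0(id12) recv 65: fwd
Round 2: pos3(id93) recv 22: drop; pos0(id12) recv 93: fwd; pos1(id22) recv 65: fwd
After round 2: 2 messages still in flight

Answer: 2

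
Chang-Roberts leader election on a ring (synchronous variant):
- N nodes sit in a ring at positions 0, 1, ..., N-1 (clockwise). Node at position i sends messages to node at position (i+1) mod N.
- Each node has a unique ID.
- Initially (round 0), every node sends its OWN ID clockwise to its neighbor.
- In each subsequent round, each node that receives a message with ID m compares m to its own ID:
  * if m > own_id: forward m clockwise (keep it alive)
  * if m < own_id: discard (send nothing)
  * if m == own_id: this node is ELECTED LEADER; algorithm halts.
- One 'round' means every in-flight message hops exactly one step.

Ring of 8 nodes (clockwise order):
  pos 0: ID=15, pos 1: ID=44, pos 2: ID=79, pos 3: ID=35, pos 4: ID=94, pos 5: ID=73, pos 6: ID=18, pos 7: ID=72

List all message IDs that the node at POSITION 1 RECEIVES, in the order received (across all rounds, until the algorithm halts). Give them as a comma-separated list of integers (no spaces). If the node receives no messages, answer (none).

Answer: 15,72,73,94

Derivation:
Round 1: pos1(id44) recv 15: drop; pos2(id79) recv 44: drop; pos3(id35) recv 79: fwd; pos4(id94) recv 35: drop; pos5(id73) recv 94: fwd; pos6(id18) recv 73: fwd; pos7(id72) recv 18: drop; pos0(id15) recv 72: fwd
Round 2: pos4(id94) recv 79: drop; pos6(id18) recv 94: fwd; pos7(id72) recv 73: fwd; pos1(id44) recv 72: fwd
Round 3: pos7(id72) recv 94: fwd; pos0(id15) recv 73: fwd; pos2(id79) recv 72: drop
Round 4: pos0(id15) recv 94: fwd; pos1(id44) recv 73: fwd
Round 5: pos1(id44) recv 94: fwd; pos2(id79) recv 73: drop
Round 6: pos2(id79) recv 94: fwd
Round 7: pos3(id35) recv 94: fwd
Round 8: pos4(id94) recv 94: ELECTED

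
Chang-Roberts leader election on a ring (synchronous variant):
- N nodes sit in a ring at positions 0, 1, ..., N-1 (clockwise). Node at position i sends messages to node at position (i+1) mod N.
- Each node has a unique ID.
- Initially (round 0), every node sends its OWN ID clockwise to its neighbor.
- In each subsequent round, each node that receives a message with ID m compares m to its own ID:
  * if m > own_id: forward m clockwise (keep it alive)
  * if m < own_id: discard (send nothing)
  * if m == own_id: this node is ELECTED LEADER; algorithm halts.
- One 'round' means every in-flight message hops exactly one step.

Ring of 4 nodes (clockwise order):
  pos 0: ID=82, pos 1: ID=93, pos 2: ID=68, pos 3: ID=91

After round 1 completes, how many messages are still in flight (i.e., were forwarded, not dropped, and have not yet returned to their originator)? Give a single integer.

Answer: 2

Derivation:
Round 1: pos1(id93) recv 82: drop; pos2(id68) recv 93: fwd; pos3(id91) recv 68: drop; pos0(id82) recv 91: fwd
After round 1: 2 messages still in flight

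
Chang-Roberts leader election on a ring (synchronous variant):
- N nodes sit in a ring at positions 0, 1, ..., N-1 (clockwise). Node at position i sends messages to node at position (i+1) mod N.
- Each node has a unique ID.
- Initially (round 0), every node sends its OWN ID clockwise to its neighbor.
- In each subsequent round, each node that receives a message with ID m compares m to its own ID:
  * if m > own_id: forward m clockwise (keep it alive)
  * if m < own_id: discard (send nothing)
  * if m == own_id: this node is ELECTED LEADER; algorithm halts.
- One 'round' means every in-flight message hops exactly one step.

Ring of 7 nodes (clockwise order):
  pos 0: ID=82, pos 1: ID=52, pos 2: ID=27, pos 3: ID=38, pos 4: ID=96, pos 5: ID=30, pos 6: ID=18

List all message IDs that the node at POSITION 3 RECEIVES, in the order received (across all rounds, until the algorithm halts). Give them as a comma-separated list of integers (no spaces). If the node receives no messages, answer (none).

Round 1: pos1(id52) recv 82: fwd; pos2(id27) recv 52: fwd; pos3(id38) recv 27: drop; pos4(id96) recv 38: drop; pos5(id30) recv 96: fwd; pos6(id18) recv 30: fwd; pos0(id82) recv 18: drop
Round 2: pos2(id27) recv 82: fwd; pos3(id38) recv 52: fwd; pos6(id18) recv 96: fwd; pos0(id82) recv 30: drop
Round 3: pos3(id38) recv 82: fwd; pos4(id96) recv 52: drop; pos0(id82) recv 96: fwd
Round 4: pos4(id96) recv 82: drop; pos1(id52) recv 96: fwd
Round 5: pos2(id27) recv 96: fwd
Round 6: pos3(id38) recv 96: fwd
Round 7: pos4(id96) recv 96: ELECTED

Answer: 27,52,82,96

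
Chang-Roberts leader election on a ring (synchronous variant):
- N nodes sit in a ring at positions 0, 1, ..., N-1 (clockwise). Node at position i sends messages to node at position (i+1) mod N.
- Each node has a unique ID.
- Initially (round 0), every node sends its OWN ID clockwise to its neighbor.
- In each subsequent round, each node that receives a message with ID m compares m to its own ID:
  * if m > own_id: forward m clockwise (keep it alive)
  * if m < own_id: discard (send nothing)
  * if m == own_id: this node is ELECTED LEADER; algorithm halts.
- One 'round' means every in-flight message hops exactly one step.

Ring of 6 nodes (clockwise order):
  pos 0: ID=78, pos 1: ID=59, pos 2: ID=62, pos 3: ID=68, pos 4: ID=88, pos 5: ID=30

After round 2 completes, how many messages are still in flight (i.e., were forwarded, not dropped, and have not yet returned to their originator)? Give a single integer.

Round 1: pos1(id59) recv 78: fwd; pos2(id62) recv 59: drop; pos3(id68) recv 62: drop; pos4(id88) recv 68: drop; pos5(id30) recv 88: fwd; pos0(id78) recv 30: drop
Round 2: pos2(id62) recv 78: fwd; pos0(id78) recv 88: fwd
After round 2: 2 messages still in flight

Answer: 2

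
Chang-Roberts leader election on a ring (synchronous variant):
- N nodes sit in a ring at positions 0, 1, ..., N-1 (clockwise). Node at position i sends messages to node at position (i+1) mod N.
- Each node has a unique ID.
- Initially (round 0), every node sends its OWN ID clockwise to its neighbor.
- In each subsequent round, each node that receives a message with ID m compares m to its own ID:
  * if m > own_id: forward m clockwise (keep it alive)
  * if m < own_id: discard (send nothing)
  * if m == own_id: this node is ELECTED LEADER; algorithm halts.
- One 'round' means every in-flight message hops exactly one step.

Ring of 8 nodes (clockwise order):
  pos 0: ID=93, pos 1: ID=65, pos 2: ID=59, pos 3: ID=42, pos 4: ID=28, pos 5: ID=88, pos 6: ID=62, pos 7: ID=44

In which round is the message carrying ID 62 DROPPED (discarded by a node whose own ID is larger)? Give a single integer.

Round 1: pos1(id65) recv 93: fwd; pos2(id59) recv 65: fwd; pos3(id42) recv 59: fwd; pos4(id28) recv 42: fwd; pos5(id88) recv 28: drop; pos6(id62) recv 88: fwd; pos7(id44) recv 62: fwd; pos0(id93) recv 44: drop
Round 2: pos2(id59) recv 93: fwd; pos3(id42) recv 65: fwd; pos4(id28) recv 59: fwd; pos5(id88) recv 42: drop; pos7(id44) recv 88: fwd; pos0(id93) recv 62: drop
Round 3: pos3(id42) recv 93: fwd; pos4(id28) recv 65: fwd; pos5(id88) recv 59: drop; pos0(id93) recv 88: drop
Round 4: pos4(id28) recv 93: fwd; pos5(id88) recv 65: drop
Round 5: pos5(id88) recv 93: fwd
Round 6: pos6(id62) recv 93: fwd
Round 7: pos7(id44) recv 93: fwd
Round 8: pos0(id93) recv 93: ELECTED
Message ID 62 originates at pos 6; dropped at pos 0 in round 2

Answer: 2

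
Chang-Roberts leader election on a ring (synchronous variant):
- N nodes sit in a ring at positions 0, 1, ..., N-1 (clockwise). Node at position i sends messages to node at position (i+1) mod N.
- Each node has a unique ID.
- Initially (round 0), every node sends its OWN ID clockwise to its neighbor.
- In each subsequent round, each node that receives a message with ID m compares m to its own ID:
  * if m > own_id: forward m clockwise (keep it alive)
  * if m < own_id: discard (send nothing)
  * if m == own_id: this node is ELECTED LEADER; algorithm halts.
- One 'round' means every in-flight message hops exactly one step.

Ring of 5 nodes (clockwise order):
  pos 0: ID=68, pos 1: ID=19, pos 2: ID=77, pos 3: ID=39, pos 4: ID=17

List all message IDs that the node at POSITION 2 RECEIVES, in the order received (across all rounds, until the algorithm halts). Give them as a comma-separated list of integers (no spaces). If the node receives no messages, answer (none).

Answer: 19,68,77

Derivation:
Round 1: pos1(id19) recv 68: fwd; pos2(id77) recv 19: drop; pos3(id39) recv 77: fwd; pos4(id17) recv 39: fwd; pos0(id68) recv 17: drop
Round 2: pos2(id77) recv 68: drop; pos4(id17) recv 77: fwd; pos0(id68) recv 39: drop
Round 3: pos0(id68) recv 77: fwd
Round 4: pos1(id19) recv 77: fwd
Round 5: pos2(id77) recv 77: ELECTED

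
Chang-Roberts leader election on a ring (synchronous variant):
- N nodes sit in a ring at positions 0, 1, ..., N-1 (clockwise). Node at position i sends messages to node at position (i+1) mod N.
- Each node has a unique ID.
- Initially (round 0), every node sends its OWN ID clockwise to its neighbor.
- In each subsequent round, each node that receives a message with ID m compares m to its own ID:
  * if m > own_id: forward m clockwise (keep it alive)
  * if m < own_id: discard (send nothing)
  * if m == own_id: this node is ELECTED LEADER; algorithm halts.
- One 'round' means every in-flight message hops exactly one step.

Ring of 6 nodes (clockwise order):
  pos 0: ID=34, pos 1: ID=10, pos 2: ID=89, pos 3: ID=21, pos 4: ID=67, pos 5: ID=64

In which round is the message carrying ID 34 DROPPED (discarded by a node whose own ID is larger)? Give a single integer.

Answer: 2

Derivation:
Round 1: pos1(id10) recv 34: fwd; pos2(id89) recv 10: drop; pos3(id21) recv 89: fwd; pos4(id67) recv 21: drop; pos5(id64) recv 67: fwd; pos0(id34) recv 64: fwd
Round 2: pos2(id89) recv 34: drop; pos4(id67) recv 89: fwd; pos0(id34) recv 67: fwd; pos1(id10) recv 64: fwd
Round 3: pos5(id64) recv 89: fwd; pos1(id10) recv 67: fwd; pos2(id89) recv 64: drop
Round 4: pos0(id34) recv 89: fwd; pos2(id89) recv 67: drop
Round 5: pos1(id10) recv 89: fwd
Round 6: pos2(id89) recv 89: ELECTED
Message ID 34 originates at pos 0; dropped at pos 2 in round 2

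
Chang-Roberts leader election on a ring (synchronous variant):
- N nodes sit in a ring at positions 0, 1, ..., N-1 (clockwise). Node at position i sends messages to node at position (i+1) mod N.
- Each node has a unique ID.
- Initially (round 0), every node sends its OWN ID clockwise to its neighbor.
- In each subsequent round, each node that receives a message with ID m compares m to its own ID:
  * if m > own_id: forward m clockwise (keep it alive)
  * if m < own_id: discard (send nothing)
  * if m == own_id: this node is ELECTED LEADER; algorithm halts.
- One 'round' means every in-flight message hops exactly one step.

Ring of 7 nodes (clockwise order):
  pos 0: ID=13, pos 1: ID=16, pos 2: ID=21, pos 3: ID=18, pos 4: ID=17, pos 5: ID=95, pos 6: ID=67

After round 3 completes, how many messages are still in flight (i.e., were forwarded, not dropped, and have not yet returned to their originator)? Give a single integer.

Answer: 2

Derivation:
Round 1: pos1(id16) recv 13: drop; pos2(id21) recv 16: drop; pos3(id18) recv 21: fwd; pos4(id17) recv 18: fwd; pos5(id95) recv 17: drop; pos6(id67) recv 95: fwd; pos0(id13) recv 67: fwd
Round 2: pos4(id17) recv 21: fwd; pos5(id95) recv 18: drop; pos0(id13) recv 95: fwd; pos1(id16) recv 67: fwd
Round 3: pos5(id95) recv 21: drop; pos1(id16) recv 95: fwd; pos2(id21) recv 67: fwd
After round 3: 2 messages still in flight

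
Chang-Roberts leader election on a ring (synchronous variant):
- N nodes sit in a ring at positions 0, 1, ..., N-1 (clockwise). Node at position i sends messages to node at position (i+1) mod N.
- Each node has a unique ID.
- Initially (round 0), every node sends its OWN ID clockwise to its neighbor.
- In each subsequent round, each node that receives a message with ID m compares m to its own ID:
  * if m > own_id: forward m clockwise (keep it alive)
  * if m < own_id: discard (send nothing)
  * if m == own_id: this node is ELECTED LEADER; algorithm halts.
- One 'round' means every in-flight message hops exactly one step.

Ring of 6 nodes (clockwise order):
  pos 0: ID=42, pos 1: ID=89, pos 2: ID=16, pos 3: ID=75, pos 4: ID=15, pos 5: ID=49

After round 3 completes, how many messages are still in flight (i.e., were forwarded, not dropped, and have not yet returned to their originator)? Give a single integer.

Round 1: pos1(id89) recv 42: drop; pos2(id16) recv 89: fwd; pos3(id75) recv 16: drop; pos4(id15) recv 75: fwd; pos5(id49) recv 15: drop; pos0(id42) recv 49: fwd
Round 2: pos3(id75) recv 89: fwd; pos5(id49) recv 75: fwd; pos1(id89) recv 49: drop
Round 3: pos4(id15) recv 89: fwd; pos0(id42) recv 75: fwd
After round 3: 2 messages still in flight

Answer: 2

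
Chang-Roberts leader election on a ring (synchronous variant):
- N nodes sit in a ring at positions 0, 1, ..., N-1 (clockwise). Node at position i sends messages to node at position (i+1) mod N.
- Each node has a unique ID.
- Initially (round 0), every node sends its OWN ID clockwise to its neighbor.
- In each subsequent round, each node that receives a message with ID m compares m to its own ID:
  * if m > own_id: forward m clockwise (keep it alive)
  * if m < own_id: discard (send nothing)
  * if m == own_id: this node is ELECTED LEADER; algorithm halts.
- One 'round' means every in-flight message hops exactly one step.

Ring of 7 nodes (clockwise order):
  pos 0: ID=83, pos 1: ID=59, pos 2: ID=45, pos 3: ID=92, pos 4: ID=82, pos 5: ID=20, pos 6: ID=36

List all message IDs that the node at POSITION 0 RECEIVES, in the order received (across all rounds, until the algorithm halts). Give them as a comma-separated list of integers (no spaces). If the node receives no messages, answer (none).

Answer: 36,82,92

Derivation:
Round 1: pos1(id59) recv 83: fwd; pos2(id45) recv 59: fwd; pos3(id92) recv 45: drop; pos4(id82) recv 92: fwd; pos5(id20) recv 82: fwd; pos6(id36) recv 20: drop; pos0(id83) recv 36: drop
Round 2: pos2(id45) recv 83: fwd; pos3(id92) recv 59: drop; pos5(id20) recv 92: fwd; pos6(id36) recv 82: fwd
Round 3: pos3(id92) recv 83: drop; pos6(id36) recv 92: fwd; pos0(id83) recv 82: drop
Round 4: pos0(id83) recv 92: fwd
Round 5: pos1(id59) recv 92: fwd
Round 6: pos2(id45) recv 92: fwd
Round 7: pos3(id92) recv 92: ELECTED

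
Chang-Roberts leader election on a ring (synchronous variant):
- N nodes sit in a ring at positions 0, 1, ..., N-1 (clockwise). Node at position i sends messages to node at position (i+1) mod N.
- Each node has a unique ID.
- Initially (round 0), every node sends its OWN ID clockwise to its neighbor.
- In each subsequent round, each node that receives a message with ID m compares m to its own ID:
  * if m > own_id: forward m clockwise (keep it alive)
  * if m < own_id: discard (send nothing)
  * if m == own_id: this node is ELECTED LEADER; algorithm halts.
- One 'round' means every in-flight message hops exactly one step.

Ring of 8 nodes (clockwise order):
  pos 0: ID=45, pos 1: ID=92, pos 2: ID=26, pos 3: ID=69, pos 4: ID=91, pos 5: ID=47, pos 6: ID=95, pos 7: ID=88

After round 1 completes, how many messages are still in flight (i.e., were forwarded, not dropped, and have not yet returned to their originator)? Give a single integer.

Answer: 4

Derivation:
Round 1: pos1(id92) recv 45: drop; pos2(id26) recv 92: fwd; pos3(id69) recv 26: drop; pos4(id91) recv 69: drop; pos5(id47) recv 91: fwd; pos6(id95) recv 47: drop; pos7(id88) recv 95: fwd; pos0(id45) recv 88: fwd
After round 1: 4 messages still in flight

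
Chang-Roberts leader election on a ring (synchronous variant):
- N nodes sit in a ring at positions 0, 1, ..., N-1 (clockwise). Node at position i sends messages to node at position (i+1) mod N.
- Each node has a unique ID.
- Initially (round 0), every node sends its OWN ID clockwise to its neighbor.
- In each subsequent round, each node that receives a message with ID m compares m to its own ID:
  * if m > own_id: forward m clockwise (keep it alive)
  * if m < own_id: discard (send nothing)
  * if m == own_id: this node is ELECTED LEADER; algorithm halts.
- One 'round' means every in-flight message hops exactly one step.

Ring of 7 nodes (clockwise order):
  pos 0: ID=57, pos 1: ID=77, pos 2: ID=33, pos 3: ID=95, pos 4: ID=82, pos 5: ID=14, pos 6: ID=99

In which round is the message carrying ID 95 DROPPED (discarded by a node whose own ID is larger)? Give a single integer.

Round 1: pos1(id77) recv 57: drop; pos2(id33) recv 77: fwd; pos3(id95) recv 33: drop; pos4(id82) recv 95: fwd; pos5(id14) recv 82: fwd; pos6(id99) recv 14: drop; pos0(id57) recv 99: fwd
Round 2: pos3(id95) recv 77: drop; pos5(id14) recv 95: fwd; pos6(id99) recv 82: drop; pos1(id77) recv 99: fwd
Round 3: pos6(id99) recv 95: drop; pos2(id33) recv 99: fwd
Round 4: pos3(id95) recv 99: fwd
Round 5: pos4(id82) recv 99: fwd
Round 6: pos5(id14) recv 99: fwd
Round 7: pos6(id99) recv 99: ELECTED
Message ID 95 originates at pos 3; dropped at pos 6 in round 3

Answer: 3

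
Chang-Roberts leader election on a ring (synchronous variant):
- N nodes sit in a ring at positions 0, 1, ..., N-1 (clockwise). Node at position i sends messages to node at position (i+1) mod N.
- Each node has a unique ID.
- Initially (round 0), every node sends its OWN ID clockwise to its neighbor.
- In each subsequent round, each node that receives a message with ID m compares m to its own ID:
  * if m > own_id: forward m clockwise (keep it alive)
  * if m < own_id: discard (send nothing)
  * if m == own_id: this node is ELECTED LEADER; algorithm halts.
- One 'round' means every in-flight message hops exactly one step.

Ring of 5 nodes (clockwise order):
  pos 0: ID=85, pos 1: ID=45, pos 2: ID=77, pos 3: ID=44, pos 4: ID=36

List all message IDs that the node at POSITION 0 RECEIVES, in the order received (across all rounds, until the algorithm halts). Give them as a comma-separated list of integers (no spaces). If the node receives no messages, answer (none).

Answer: 36,44,77,85

Derivation:
Round 1: pos1(id45) recv 85: fwd; pos2(id77) recv 45: drop; pos3(id44) recv 77: fwd; pos4(id36) recv 44: fwd; pos0(id85) recv 36: drop
Round 2: pos2(id77) recv 85: fwd; pos4(id36) recv 77: fwd; pos0(id85) recv 44: drop
Round 3: pos3(id44) recv 85: fwd; pos0(id85) recv 77: drop
Round 4: pos4(id36) recv 85: fwd
Round 5: pos0(id85) recv 85: ELECTED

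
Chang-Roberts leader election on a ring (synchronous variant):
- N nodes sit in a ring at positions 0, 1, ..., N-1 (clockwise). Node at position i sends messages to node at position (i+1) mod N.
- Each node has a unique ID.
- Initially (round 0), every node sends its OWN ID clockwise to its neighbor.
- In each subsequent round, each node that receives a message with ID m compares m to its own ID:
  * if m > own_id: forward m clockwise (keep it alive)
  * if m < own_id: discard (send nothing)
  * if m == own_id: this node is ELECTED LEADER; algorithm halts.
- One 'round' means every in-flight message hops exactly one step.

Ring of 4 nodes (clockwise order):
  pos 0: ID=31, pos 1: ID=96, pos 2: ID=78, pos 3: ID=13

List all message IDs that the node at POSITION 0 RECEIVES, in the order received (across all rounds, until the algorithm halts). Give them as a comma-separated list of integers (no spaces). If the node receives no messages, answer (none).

Answer: 13,78,96

Derivation:
Round 1: pos1(id96) recv 31: drop; pos2(id78) recv 96: fwd; pos3(id13) recv 78: fwd; pos0(id31) recv 13: drop
Round 2: pos3(id13) recv 96: fwd; pos0(id31) recv 78: fwd
Round 3: pos0(id31) recv 96: fwd; pos1(id96) recv 78: drop
Round 4: pos1(id96) recv 96: ELECTED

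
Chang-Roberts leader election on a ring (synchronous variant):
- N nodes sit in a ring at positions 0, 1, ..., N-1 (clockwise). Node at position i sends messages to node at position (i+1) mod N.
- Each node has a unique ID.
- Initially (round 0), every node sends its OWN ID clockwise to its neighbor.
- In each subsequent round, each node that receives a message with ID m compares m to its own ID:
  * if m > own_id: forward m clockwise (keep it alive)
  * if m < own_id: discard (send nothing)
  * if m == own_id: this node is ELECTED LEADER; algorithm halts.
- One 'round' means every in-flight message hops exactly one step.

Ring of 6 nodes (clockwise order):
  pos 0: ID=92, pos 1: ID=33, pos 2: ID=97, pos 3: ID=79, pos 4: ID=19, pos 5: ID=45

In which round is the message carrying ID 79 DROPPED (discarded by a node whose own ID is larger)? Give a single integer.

Round 1: pos1(id33) recv 92: fwd; pos2(id97) recv 33: drop; pos3(id79) recv 97: fwd; pos4(id19) recv 79: fwd; pos5(id45) recv 19: drop; pos0(id92) recv 45: drop
Round 2: pos2(id97) recv 92: drop; pos4(id19) recv 97: fwd; pos5(id45) recv 79: fwd
Round 3: pos5(id45) recv 97: fwd; pos0(id92) recv 79: drop
Round 4: pos0(id92) recv 97: fwd
Round 5: pos1(id33) recv 97: fwd
Round 6: pos2(id97) recv 97: ELECTED
Message ID 79 originates at pos 3; dropped at pos 0 in round 3

Answer: 3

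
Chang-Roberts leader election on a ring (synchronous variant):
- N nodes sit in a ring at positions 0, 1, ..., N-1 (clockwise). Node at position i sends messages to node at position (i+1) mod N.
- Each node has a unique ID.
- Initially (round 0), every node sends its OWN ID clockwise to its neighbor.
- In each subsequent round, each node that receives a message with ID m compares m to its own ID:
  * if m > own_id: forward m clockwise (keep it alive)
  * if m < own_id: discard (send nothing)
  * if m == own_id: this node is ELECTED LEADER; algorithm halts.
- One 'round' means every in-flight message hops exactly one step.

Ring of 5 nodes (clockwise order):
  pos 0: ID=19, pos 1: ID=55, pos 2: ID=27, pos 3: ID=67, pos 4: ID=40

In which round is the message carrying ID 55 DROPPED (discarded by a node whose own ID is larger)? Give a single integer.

Answer: 2

Derivation:
Round 1: pos1(id55) recv 19: drop; pos2(id27) recv 55: fwd; pos3(id67) recv 27: drop; pos4(id40) recv 67: fwd; pos0(id19) recv 40: fwd
Round 2: pos3(id67) recv 55: drop; pos0(id19) recv 67: fwd; pos1(id55) recv 40: drop
Round 3: pos1(id55) recv 67: fwd
Round 4: pos2(id27) recv 67: fwd
Round 5: pos3(id67) recv 67: ELECTED
Message ID 55 originates at pos 1; dropped at pos 3 in round 2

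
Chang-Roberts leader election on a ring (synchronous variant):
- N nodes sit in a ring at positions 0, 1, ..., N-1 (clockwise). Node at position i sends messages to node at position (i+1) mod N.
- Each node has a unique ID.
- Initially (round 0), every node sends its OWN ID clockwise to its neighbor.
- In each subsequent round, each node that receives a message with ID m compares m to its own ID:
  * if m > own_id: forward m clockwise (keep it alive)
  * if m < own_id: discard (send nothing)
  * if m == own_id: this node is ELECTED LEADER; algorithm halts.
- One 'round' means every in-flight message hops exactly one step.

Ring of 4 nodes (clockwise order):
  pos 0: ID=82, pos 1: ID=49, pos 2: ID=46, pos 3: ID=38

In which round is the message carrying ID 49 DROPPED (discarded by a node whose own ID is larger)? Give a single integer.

Round 1: pos1(id49) recv 82: fwd; pos2(id46) recv 49: fwd; pos3(id38) recv 46: fwd; pos0(id82) recv 38: drop
Round 2: pos2(id46) recv 82: fwd; pos3(id38) recv 49: fwd; pos0(id82) recv 46: drop
Round 3: pos3(id38) recv 82: fwd; pos0(id82) recv 49: drop
Round 4: pos0(id82) recv 82: ELECTED
Message ID 49 originates at pos 1; dropped at pos 0 in round 3

Answer: 3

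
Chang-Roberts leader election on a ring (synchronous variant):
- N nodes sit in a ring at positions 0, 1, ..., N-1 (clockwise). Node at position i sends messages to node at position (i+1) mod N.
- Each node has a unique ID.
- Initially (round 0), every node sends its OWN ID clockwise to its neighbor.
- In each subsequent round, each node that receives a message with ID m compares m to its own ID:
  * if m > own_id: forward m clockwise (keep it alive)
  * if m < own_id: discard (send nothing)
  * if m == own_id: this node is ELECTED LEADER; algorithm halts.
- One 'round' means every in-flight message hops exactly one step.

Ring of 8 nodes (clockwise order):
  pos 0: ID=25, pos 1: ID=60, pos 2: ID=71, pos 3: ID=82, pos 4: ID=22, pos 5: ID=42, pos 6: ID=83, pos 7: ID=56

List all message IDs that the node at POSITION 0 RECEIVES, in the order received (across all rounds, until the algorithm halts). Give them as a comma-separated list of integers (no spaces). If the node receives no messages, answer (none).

Round 1: pos1(id60) recv 25: drop; pos2(id71) recv 60: drop; pos3(id82) recv 71: drop; pos4(id22) recv 82: fwd; pos5(id42) recv 22: drop; pos6(id83) recv 42: drop; pos7(id56) recv 83: fwd; pos0(id25) recv 56: fwd
Round 2: pos5(id42) recv 82: fwd; pos0(id25) recv 83: fwd; pos1(id60) recv 56: drop
Round 3: pos6(id83) recv 82: drop; pos1(id60) recv 83: fwd
Round 4: pos2(id71) recv 83: fwd
Round 5: pos3(id82) recv 83: fwd
Round 6: pos4(id22) recv 83: fwd
Round 7: pos5(id42) recv 83: fwd
Round 8: pos6(id83) recv 83: ELECTED

Answer: 56,83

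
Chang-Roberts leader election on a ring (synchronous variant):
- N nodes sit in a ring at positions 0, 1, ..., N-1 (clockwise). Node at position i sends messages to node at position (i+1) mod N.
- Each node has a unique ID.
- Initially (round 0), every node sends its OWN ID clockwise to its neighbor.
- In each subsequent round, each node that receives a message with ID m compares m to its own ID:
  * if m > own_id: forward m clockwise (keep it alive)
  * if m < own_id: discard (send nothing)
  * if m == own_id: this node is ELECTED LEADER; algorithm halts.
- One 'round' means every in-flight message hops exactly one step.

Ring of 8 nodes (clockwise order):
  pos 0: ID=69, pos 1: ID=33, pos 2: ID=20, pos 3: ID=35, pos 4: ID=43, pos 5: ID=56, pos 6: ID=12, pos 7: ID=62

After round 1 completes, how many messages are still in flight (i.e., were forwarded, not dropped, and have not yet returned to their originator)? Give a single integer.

Answer: 3

Derivation:
Round 1: pos1(id33) recv 69: fwd; pos2(id20) recv 33: fwd; pos3(id35) recv 20: drop; pos4(id43) recv 35: drop; pos5(id56) recv 43: drop; pos6(id12) recv 56: fwd; pos7(id62) recv 12: drop; pos0(id69) recv 62: drop
After round 1: 3 messages still in flight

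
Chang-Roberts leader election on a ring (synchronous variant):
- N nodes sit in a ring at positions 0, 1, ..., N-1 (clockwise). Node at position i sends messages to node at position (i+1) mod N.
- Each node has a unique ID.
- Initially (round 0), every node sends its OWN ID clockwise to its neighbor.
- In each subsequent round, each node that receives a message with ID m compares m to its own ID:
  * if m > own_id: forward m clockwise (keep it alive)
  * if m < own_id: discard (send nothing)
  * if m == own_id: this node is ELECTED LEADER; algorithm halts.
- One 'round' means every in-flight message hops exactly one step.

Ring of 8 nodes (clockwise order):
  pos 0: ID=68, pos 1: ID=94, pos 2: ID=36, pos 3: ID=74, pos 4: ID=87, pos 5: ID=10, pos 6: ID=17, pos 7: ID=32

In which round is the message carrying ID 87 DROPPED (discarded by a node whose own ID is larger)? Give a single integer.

Answer: 5

Derivation:
Round 1: pos1(id94) recv 68: drop; pos2(id36) recv 94: fwd; pos3(id74) recv 36: drop; pos4(id87) recv 74: drop; pos5(id10) recv 87: fwd; pos6(id17) recv 10: drop; pos7(id32) recv 17: drop; pos0(id68) recv 32: drop
Round 2: pos3(id74) recv 94: fwd; pos6(id17) recv 87: fwd
Round 3: pos4(id87) recv 94: fwd; pos7(id32) recv 87: fwd
Round 4: pos5(id10) recv 94: fwd; pos0(id68) recv 87: fwd
Round 5: pos6(id17) recv 94: fwd; pos1(id94) recv 87: drop
Round 6: pos7(id32) recv 94: fwd
Round 7: pos0(id68) recv 94: fwd
Round 8: pos1(id94) recv 94: ELECTED
Message ID 87 originates at pos 4; dropped at pos 1 in round 5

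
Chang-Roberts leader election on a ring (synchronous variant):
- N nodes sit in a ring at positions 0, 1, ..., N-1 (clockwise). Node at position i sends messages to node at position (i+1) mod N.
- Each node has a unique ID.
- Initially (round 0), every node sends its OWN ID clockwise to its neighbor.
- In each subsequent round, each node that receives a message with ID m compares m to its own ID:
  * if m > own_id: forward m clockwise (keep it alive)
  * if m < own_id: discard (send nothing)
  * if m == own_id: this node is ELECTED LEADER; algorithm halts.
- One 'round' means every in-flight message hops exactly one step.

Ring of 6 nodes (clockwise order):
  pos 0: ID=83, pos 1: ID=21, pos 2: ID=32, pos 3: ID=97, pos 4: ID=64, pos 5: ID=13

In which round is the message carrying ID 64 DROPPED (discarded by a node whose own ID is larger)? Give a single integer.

Answer: 2

Derivation:
Round 1: pos1(id21) recv 83: fwd; pos2(id32) recv 21: drop; pos3(id97) recv 32: drop; pos4(id64) recv 97: fwd; pos5(id13) recv 64: fwd; pos0(id83) recv 13: drop
Round 2: pos2(id32) recv 83: fwd; pos5(id13) recv 97: fwd; pos0(id83) recv 64: drop
Round 3: pos3(id97) recv 83: drop; pos0(id83) recv 97: fwd
Round 4: pos1(id21) recv 97: fwd
Round 5: pos2(id32) recv 97: fwd
Round 6: pos3(id97) recv 97: ELECTED
Message ID 64 originates at pos 4; dropped at pos 0 in round 2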